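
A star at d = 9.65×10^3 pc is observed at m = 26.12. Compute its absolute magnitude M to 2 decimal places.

11.20

M = m − 5 log₁₀(d/10 pc) = 26.12 − 5 log₁₀(9.65×10^3/10)
  = 26.12 − 5 × 2.985 = 26.12 − 14.92 = 11.20.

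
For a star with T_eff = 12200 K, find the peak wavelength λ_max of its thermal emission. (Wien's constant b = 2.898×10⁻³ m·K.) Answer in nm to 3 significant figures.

238 nm

λ_max = b/T = 2.898×10⁻³ / 12200 = 2.38×10^-7 m = 237.5 nm.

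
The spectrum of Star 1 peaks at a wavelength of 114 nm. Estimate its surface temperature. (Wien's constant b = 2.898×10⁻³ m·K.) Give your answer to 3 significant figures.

2.54×10^4 K

T = b/λ_max = 2.898×10⁻³ / (114×10⁻⁹) = 2.542×10^4 K.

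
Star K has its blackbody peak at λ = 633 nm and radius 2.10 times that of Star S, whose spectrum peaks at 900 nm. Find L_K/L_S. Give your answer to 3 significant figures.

Wien's law gives T ∝ 1/λ_max, so T_K/T_S = λ_S/λ_K = 900/633 = 1.422.
Then L ∝ R²T⁴ gives L_K/L_S = (2.10)² × (1.422)⁴ = 4.410 × 4.087 = 18.02.

18.0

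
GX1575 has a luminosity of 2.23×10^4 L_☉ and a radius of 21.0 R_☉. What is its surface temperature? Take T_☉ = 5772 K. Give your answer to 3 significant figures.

T/T_☉ = (L/L_☉)^(1/4) / (R/R_☉)^(1/2)
T = 5772 × (2.23×10^4)^(1/4) / √(21.0) = 5772 × 12.22 / 4.583 = 1.539×10^4 K.

1.54×10^4 K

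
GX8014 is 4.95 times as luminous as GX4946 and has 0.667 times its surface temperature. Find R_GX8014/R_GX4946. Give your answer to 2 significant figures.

5.0

L ∝ R²T⁴ gives R ∝ √L / T², so
R_GX8014/R_GX4946 = √(4.95) / (0.667)² = 2.225 / 0.4449 = 5.001.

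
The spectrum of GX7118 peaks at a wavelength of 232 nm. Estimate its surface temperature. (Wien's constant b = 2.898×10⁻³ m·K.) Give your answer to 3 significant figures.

T = b/λ_max = 2.898×10⁻³ / (232×10⁻⁹) = 1.249×10^4 K.

1.25×10^4 K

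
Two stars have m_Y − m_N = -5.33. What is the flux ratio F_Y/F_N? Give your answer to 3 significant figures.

F_Y/F_N = 10^(−(m_Y − m_N)/2.5) = 10^(5.33/2.5) = 10^2.132 = 135.5.

136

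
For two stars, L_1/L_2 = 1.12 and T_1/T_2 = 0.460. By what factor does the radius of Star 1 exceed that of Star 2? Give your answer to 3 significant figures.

L ∝ R²T⁴ gives R ∝ √L / T², so
R_1/R_2 = √(1.12) / (0.460)² = 1.058 / 0.2116 = 5.001.

5.00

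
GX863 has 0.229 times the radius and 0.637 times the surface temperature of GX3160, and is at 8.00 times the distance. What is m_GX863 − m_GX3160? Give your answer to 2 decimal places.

9.67

L_GX863/L_GX3160 = (0.229)²(0.637)⁴ = 0.008634.
F_GX863/F_GX3160 = (L_GX863/L_GX3160)/(d_GX863/d_GX3160)² = 0.008634/64.00 = 1.349×10^-4.
m_GX863 − m_GX3160 = −2.5 log₁₀(1.349×10^-4) = 9.67.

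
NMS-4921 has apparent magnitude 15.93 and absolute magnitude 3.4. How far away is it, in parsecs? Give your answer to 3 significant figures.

3.21×10^3 pc

m − M = 5 log₁₀(d/10 pc)
15.93 − (3.4) = 12.53 = 5 log₁₀(d/10)
d = 10 × 10^(12.53/5) = 10 × 10^2.506 = 3206 pc.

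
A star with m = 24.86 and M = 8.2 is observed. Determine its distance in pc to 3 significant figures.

m − M = 5 log₁₀(d/10 pc)
24.86 − (8.2) = 16.66 = 5 log₁₀(d/10)
d = 10 × 10^(16.66/5) = 10 × 10^3.332 = 2.148×10^4 pc.

2.15×10^4 pc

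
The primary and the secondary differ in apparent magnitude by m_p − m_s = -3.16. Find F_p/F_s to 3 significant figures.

F_p/F_s = 10^(−(m_p − m_s)/2.5) = 10^(3.16/2.5) = 10^1.264 = 18.37.

18.4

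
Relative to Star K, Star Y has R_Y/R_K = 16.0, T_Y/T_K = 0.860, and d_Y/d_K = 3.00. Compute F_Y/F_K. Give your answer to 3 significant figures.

15.6

L_Y/L_K = (R_Y/R_K)²(T_Y/T_K)⁴ = (16.0)² × (0.860)⁴ = 140.0.
F_Y/F_K = (L_Y/L_K)/(d_Y/d_K)² = 140.0 / (3.00)² = 15.56.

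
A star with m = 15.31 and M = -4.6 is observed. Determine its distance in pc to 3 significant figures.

m − M = 5 log₁₀(d/10 pc)
15.31 − (-4.6) = 19.91 = 5 log₁₀(d/10)
d = 10 × 10^(19.91/5) = 10 × 10^3.982 = 9.594×10^4 pc.

9.59×10^4 pc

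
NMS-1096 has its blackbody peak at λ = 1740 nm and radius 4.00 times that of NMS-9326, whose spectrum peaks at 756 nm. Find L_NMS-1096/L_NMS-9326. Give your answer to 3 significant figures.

0.570

Wien's law gives T ∝ 1/λ_max, so T_NMS-1096/T_NMS-9326 = λ_NMS-9326/λ_NMS-1096 = 756/1740 = 0.4345.
Then L ∝ R²T⁴ gives L_NMS-1096/L_NMS-9326 = (4.00)² × (0.4345)⁴ = 16.00 × 0.03564 = 0.5702.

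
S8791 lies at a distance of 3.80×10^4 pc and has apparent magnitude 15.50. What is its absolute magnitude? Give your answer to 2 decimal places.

-2.40

M = m − 5 log₁₀(d/10 pc) = 15.50 − 5 log₁₀(3.80×10^4/10)
  = 15.50 − 5 × 3.580 = 15.50 − 17.90 = -2.40.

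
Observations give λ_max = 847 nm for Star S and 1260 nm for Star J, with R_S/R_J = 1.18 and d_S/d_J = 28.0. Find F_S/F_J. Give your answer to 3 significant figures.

Wien's law: T_S/T_J = λ_J/λ_S = 1260/847 = 1.488.
L_S/L_J = (R_S/R_J)²(T_S/T_J)⁴ = (1.18)²(1.488)⁴ = 6.819.
F_S/F_J = (L_S/L_J)/(d_S/d_J)² = 6.819/(28.0)² = 0.008698.

0.00870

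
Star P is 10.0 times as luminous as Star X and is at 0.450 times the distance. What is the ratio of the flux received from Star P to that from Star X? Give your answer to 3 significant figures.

49.4

F = L/(4πd²), so F_P/F_X = (L_P/L_X) / (d_P/d_X)²
= 10.0 / (0.450)² = 10.0 / 0.2025 = 49.38.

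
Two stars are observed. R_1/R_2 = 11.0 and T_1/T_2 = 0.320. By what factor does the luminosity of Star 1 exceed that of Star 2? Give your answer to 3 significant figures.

From the Stefan–Boltzmann law, L ∝ R²T⁴, so
L_1/L_2 = (R_1/R_2)² (T_1/T_2)⁴ = (11.0)² × (0.320)⁴ = 121.0 × 0.01049 = 1.269.

1.27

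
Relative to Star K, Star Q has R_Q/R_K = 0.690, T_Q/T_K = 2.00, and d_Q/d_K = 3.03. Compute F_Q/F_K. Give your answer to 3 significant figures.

L_Q/L_K = (R_Q/R_K)²(T_Q/T_K)⁴ = (0.690)² × (2.00)⁴ = 7.618.
F_Q/F_K = (L_Q/L_K)/(d_Q/d_K)² = 7.618 / (3.03)² = 0.8297.

0.830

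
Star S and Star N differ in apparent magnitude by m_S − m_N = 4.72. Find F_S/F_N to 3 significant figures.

F_S/F_N = 10^(−(m_S − m_N)/2.5) = 10^(-4.72/2.5) = 10^-1.888 = 0.01294.

0.0129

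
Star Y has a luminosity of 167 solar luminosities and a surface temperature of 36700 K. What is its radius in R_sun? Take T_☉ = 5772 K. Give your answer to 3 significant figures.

R/R_☉ = √(L/L_☉) / (T/T_☉)² = √(167) / (6.358)²
       = 12.92 / 40.43 = 0.3197.

0.320 R_sun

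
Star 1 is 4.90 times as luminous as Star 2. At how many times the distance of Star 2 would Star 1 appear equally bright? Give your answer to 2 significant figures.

2.2

Equal flux requires L_1/d_1² = L_2/d_2², so d_1/d_2 = √(L_1/L_2)
= √(4.90) = 2.214.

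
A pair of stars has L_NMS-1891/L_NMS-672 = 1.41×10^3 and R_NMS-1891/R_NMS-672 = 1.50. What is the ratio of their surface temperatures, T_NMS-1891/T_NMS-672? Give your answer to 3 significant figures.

5.00

L ∝ R²T⁴ gives T ∝ (L/R²)^(1/4), so
T_NMS-1891/T_NMS-672 = (1.41×10^3 / 1.50²)^(1/4) = (626.7)^(1/4) = 5.003.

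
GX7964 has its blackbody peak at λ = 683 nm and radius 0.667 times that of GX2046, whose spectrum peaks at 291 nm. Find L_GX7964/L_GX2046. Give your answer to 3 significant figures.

Wien's law gives T ∝ 1/λ_max, so T_GX7964/T_GX2046 = λ_GX2046/λ_GX7964 = 291/683 = 0.4261.
Then L ∝ R²T⁴ gives L_GX7964/L_GX2046 = (0.667)² × (0.4261)⁴ = 0.4449 × 0.03295 = 0.01466.

0.0147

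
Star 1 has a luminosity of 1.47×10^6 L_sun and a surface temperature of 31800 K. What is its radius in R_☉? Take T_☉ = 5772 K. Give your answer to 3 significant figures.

39.9 R_☉

R/R_☉ = √(L/L_☉) / (T/T_☉)² = √(1.47×10^6) / (5.509)²
       = 1212 / 30.35 = 39.94.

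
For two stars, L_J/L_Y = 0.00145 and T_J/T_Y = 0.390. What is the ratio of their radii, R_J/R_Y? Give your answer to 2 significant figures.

L ∝ R²T⁴ gives R ∝ √L / T², so
R_J/R_Y = √(0.00145) / (0.390)² = 0.03808 / 0.1521 = 0.2504.

0.25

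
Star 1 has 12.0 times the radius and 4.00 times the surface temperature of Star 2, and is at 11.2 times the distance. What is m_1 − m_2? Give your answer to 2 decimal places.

-6.17

L_1/L_2 = (12.0)²(4.00)⁴ = 3.686×10^4.
F_1/F_2 = (L_1/L_2)/(d_1/d_2)² = 3.686×10^4/125.4 = 293.9.
m_1 − m_2 = −2.5 log₁₀(293.9) = -6.17.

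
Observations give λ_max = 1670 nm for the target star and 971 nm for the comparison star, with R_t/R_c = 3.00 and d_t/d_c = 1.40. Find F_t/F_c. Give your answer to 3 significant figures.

Wien's law: T_t/T_c = λ_c/λ_t = 971/1670 = 0.5814.
L_t/L_c = (R_t/R_c)²(T_t/T_c)⁴ = (3.00)²(0.5814)⁴ = 1.029.
F_t/F_c = (L_t/L_c)/(d_t/d_c)² = 1.029/(1.40)² = 0.5248.

0.525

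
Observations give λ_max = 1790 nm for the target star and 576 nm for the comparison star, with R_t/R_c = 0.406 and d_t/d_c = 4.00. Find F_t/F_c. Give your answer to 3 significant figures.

Wien's law: T_t/T_c = λ_c/λ_t = 576/1790 = 0.3218.
L_t/L_c = (R_t/R_c)²(T_t/T_c)⁴ = (0.406)²(0.3218)⁴ = 0.001767.
F_t/F_c = (L_t/L_c)/(d_t/d_c)² = 0.001767/(4.00)² = 1.105×10^-4.

1.10×10^-4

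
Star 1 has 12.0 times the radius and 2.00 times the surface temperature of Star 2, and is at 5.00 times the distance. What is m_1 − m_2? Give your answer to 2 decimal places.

-4.91

L_1/L_2 = (12.0)²(2.00)⁴ = 2304.
F_1/F_2 = (L_1/L_2)/(d_1/d_2)² = 2304/25.00 = 92.16.
m_1 − m_2 = −2.5 log₁₀(92.16) = -4.91.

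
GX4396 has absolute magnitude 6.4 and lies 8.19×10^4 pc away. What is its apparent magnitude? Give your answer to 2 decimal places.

25.97

m = M + 5 log₁₀(d/10 pc) = 6.4 + 5 log₁₀(8.19×10^4/10)
  = 6.4 + 5 × 3.913 = 6.4 + 19.57 = 25.97.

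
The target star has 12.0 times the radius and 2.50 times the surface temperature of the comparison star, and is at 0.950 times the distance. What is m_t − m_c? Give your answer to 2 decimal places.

L_t/L_c = (12.0)²(2.50)⁴ = 5625.
F_t/F_c = (L_t/L_c)/(d_t/d_c)² = 5625/0.9025 = 6233.
m_t − m_c = −2.5 log₁₀(6233) = -9.49.

-9.49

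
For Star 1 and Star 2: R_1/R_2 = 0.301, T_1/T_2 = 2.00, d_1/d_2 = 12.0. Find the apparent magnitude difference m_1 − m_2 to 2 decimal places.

L_1/L_2 = (0.301)²(2.00)⁴ = 1.450.
F_1/F_2 = (L_1/L_2)/(d_1/d_2)² = 1.450/144.0 = 0.01007.
m_1 − m_2 = −2.5 log₁₀(0.01007) = 4.99.

4.99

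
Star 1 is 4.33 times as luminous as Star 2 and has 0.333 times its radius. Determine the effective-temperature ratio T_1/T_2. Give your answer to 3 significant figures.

L ∝ R²T⁴ gives T ∝ (L/R²)^(1/4), so
T_1/T_2 = (4.33 / 0.333²)^(1/4) = (39.05)^(1/4) = 2.500.

2.50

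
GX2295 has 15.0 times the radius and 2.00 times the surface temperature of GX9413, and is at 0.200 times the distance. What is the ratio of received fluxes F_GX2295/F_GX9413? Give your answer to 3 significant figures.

L_GX2295/L_GX9413 = (R_GX2295/R_GX9413)²(T_GX2295/T_GX9413)⁴ = (15.0)² × (2.00)⁴ = 3600.
F_GX2295/F_GX9413 = (L_GX2295/L_GX9413)/(d_GX2295/d_GX9413)² = 3600 / (0.200)² = 9.000×10^4.

9.00×10^4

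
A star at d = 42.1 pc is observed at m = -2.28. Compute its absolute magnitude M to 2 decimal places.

-5.40

M = m − 5 log₁₀(d/10 pc) = -2.28 − 5 log₁₀(42.1/10)
  = -2.28 − 5 × 0.624 = -2.28 − 3.12 = -5.40.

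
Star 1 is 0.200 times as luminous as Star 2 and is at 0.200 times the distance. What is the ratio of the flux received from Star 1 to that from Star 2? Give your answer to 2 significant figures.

5.0

F = L/(4πd²), so F_1/F_2 = (L_1/L_2) / (d_1/d_2)²
= 0.200 / (0.200)² = 0.200 / 0.04000 = 5.000.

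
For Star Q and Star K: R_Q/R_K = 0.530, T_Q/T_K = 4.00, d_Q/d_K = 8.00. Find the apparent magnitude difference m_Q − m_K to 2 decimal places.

-0.13

L_Q/L_K = (0.530)²(4.00)⁴ = 71.91.
F_Q/F_K = (L_Q/L_K)/(d_Q/d_K)² = 71.91/64.00 = 1.124.
m_Q − m_K = −2.5 log₁₀(1.124) = -0.13.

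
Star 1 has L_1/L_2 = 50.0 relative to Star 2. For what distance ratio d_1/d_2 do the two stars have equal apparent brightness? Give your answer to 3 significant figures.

7.07

Equal flux requires L_1/d_1² = L_2/d_2², so d_1/d_2 = √(L_1/L_2)
= √(50.0) = 7.071.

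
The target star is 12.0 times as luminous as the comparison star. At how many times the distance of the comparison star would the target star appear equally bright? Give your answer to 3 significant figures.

Equal flux requires L_t/d_t² = L_c/d_c², so d_t/d_c = √(L_t/L_c)
= √(12.0) = 3.464.

3.46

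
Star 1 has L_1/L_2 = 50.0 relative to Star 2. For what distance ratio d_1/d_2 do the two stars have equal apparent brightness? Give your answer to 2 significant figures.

Equal flux requires L_1/d_1² = L_2/d_2², so d_1/d_2 = √(L_1/L_2)
= √(50.0) = 7.071.

7.1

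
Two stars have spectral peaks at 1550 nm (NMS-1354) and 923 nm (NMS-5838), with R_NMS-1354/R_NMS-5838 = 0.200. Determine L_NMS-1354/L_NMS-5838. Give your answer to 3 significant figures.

Wien's law gives T ∝ 1/λ_max, so T_NMS-1354/T_NMS-5838 = λ_NMS-5838/λ_NMS-1354 = 923/1550 = 0.5955.
Then L ∝ R²T⁴ gives L_NMS-1354/L_NMS-5838 = (0.200)² × (0.5955)⁴ = 0.04000 × 0.1257 = 0.005030.

0.00503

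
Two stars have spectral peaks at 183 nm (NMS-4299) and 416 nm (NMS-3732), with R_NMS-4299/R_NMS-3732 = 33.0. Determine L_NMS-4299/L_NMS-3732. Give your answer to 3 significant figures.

Wien's law gives T ∝ 1/λ_max, so T_NMS-4299/T_NMS-3732 = λ_NMS-3732/λ_NMS-4299 = 416/183 = 2.273.
Then L ∝ R²T⁴ gives L_NMS-4299/L_NMS-3732 = (33.0)² × (2.273)⁴ = 1089 × 26.70 = 2.908×10^4.

2.91×10^4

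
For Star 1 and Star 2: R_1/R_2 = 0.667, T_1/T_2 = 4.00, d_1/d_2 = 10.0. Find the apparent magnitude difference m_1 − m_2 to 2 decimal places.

-0.14

L_1/L_2 = (0.667)²(4.00)⁴ = 113.9.
F_1/F_2 = (L_1/L_2)/(d_1/d_2)² = 113.9/100.0 = 1.139.
m_1 − m_2 = −2.5 log₁₀(1.139) = -0.14.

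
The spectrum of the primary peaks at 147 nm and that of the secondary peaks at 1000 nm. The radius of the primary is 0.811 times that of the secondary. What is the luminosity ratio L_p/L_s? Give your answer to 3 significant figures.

1.41×10^3

Wien's law gives T ∝ 1/λ_max, so T_p/T_s = λ_s/λ_p = 1000/147 = 6.803.
Then L ∝ R²T⁴ gives L_p/L_s = (0.811)² × (6.803)⁴ = 0.6577 × 2142 = 1409.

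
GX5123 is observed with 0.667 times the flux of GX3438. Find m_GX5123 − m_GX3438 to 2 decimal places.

m_GX5123 − m_GX3438 = −2.5 log₁₀(F_GX5123/F_GX3438) = −2.5 log₁₀(0.667) = −2.5 × (-0.176) = 0.440.

0.44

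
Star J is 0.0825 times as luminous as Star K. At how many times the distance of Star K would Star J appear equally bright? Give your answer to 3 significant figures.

0.287

Equal flux requires L_J/d_J² = L_K/d_K², so d_J/d_K = √(L_J/L_K)
= √(0.0825) = 0.2872.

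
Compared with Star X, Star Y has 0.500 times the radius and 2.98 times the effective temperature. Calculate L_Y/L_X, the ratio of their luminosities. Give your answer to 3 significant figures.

19.7

From the Stefan–Boltzmann law, L ∝ R²T⁴, so
L_Y/L_X = (R_Y/R_X)² (T_Y/T_X)⁴ = (0.500)² × (2.98)⁴ = 0.2500 × 78.86 = 19.72.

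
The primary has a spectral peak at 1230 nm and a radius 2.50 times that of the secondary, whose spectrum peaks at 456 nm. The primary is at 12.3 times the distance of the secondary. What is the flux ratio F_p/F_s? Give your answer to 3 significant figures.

Wien's law: T_p/T_s = λ_s/λ_p = 456/1230 = 0.3707.
L_p/L_s = (R_p/R_s)²(T_p/T_s)⁴ = (2.50)²(0.3707)⁴ = 0.1181.
F_p/F_s = (L_p/L_s)/(d_p/d_s)² = 0.1181/(12.3)² = 7.804×10^-4.

7.80×10^-4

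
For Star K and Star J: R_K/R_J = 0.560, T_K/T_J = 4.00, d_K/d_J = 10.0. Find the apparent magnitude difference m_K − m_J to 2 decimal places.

0.24

L_K/L_J = (0.560)²(4.00)⁴ = 80.28.
F_K/F_J = (L_K/L_J)/(d_K/d_J)² = 80.28/100.0 = 0.8028.
m_K − m_J = −2.5 log₁₀(0.8028) = 0.24.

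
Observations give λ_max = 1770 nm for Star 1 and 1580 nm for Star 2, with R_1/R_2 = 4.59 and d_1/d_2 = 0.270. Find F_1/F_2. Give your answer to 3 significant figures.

Wien's law: T_1/T_2 = λ_2/λ_1 = 1580/1770 = 0.8927.
L_1/L_2 = (R_1/R_2)²(T_1/T_2)⁴ = (4.59)²(0.8927)⁴ = 13.38.
F_1/F_2 = (L_1/L_2)/(d_1/d_2)² = 13.38/(0.270)² = 183.5.

183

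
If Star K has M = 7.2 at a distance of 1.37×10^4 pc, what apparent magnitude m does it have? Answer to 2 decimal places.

22.88

m = M + 5 log₁₀(d/10 pc) = 7.2 + 5 log₁₀(1.37×10^4/10)
  = 7.2 + 5 × 3.137 = 7.2 + 15.68 = 22.88.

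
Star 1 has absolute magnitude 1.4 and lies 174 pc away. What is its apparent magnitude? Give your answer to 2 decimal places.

m = M + 5 log₁₀(d/10 pc) = 1.4 + 5 log₁₀(174/10)
  = 1.4 + 5 × 1.241 = 1.4 + 6.20 = 7.60.

7.60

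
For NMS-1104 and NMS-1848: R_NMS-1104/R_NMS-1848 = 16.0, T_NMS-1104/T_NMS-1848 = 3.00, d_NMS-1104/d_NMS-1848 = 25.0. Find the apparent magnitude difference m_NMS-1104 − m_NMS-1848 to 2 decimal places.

-3.80

L_NMS-1104/L_NMS-1848 = (16.0)²(3.00)⁴ = 2.074×10^4.
F_NMS-1104/F_NMS-1848 = (L_NMS-1104/L_NMS-1848)/(d_NMS-1104/d_NMS-1848)² = 2.074×10^4/625.0 = 33.18.
m_NMS-1104 − m_NMS-1848 = −2.5 log₁₀(33.18) = -3.80.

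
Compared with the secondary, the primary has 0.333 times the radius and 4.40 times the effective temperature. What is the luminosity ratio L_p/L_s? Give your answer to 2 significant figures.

42

From the Stefan–Boltzmann law, L ∝ R²T⁴, so
L_p/L_s = (R_p/R_s)² (T_p/T_s)⁴ = (0.333)² × (4.40)⁴ = 0.1109 × 374.8 = 41.56.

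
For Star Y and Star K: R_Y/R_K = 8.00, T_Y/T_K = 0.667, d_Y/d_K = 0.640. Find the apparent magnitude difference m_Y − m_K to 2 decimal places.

L_Y/L_K = (8.00)²(0.667)⁴ = 12.67.
F_Y/F_K = (L_Y/L_K)/(d_Y/d_K)² = 12.67/0.4096 = 30.93.
m_Y − m_K = −2.5 log₁₀(30.93) = -3.73.

-3.73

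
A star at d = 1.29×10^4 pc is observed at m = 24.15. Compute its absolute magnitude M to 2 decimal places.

8.60

M = m − 5 log₁₀(d/10 pc) = 24.15 − 5 log₁₀(1.29×10^4/10)
  = 24.15 − 5 × 3.111 = 24.15 − 15.55 = 8.60.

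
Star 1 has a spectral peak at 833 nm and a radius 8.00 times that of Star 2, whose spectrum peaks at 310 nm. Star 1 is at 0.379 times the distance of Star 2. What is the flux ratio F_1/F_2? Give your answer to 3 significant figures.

Wien's law: T_1/T_2 = λ_2/λ_1 = 310/833 = 0.3721.
L_1/L_2 = (R_1/R_2)²(T_1/T_2)⁴ = (8.00)²(0.3721)⁴ = 1.228.
F_1/F_2 = (L_1/L_2)/(d_1/d_2)² = 1.228/(0.379)² = 8.546.

8.55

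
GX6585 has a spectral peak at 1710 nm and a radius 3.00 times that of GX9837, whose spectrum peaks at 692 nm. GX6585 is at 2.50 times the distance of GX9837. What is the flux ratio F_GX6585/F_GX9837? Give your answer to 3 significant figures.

0.0386

Wien's law: T_GX6585/T_GX9837 = λ_GX9837/λ_GX6585 = 692/1710 = 0.4047.
L_GX6585/L_GX9837 = (R_GX6585/R_GX9837)²(T_GX6585/T_GX9837)⁴ = (3.00)²(0.4047)⁴ = 0.2414.
F_GX6585/F_GX9837 = (L_GX6585/L_GX9837)/(d_GX6585/d_GX9837)² = 0.2414/(2.50)² = 0.03862.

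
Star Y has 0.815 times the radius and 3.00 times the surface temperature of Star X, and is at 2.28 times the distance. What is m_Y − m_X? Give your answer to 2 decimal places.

L_Y/L_X = (0.815)²(3.00)⁴ = 53.80.
F_Y/F_X = (L_Y/L_X)/(d_Y/d_X)² = 53.80/5.198 = 10.35.
m_Y − m_X = −2.5 log₁₀(10.35) = -2.54.

-2.54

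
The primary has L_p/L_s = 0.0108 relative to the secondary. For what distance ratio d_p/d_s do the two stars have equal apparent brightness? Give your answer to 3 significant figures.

0.104

Equal flux requires L_p/d_p² = L_s/d_s², so d_p/d_s = √(L_p/L_s)
= √(0.0108) = 0.1039.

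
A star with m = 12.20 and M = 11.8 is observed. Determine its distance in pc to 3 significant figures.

12.0 pc

m − M = 5 log₁₀(d/10 pc)
12.20 − (11.8) = 0.40 = 5 log₁₀(d/10)
d = 10 × 10^(0.40/5) = 10 × 10^0.080 = 12.02 pc.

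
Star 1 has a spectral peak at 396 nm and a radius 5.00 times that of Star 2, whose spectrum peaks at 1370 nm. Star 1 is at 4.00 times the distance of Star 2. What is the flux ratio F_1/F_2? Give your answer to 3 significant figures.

Wien's law: T_1/T_2 = λ_2/λ_1 = 1370/396 = 3.460.
L_1/L_2 = (R_1/R_2)²(T_1/T_2)⁴ = (5.00)²(3.460)⁴ = 3581.
F_1/F_2 = (L_1/L_2)/(d_1/d_2)² = 3581/(4.00)² = 223.8.

224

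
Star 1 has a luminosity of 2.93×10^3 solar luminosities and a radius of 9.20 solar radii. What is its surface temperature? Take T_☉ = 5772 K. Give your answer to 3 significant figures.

T/T_☉ = (L/L_☉)^(1/4) / (R/R_☉)^(1/2)
T = 5772 × (2.93×10^3)^(1/4) / √(9.20) = 5772 × 7.357 / 3.033 = 1.400×10^4 K.

1.40×10^4 K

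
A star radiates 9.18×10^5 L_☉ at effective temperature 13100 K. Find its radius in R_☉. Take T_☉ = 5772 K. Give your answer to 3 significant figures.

186 R_☉

R/R_☉ = √(L/L_☉) / (T/T_☉)² = √(9.18×10^5) / (2.270)²
       = 958.1 / 5.151 = 186.0.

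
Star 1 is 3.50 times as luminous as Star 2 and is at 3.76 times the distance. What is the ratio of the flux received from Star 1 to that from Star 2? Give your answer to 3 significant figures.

0.248

F = L/(4πd²), so F_1/F_2 = (L_1/L_2) / (d_1/d_2)²
= 3.50 / (3.76)² = 3.50 / 14.14 = 0.2476.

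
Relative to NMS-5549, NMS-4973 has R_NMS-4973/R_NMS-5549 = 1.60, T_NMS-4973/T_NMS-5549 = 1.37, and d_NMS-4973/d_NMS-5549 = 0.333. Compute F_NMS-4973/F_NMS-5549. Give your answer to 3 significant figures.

L_NMS-4973/L_NMS-5549 = (R_NMS-4973/R_NMS-5549)²(T_NMS-4973/T_NMS-5549)⁴ = (1.60)² × (1.37)⁴ = 9.018.
F_NMS-4973/F_NMS-5549 = (L_NMS-4973/L_NMS-5549)/(d_NMS-4973/d_NMS-5549)² = 9.018 / (0.333)² = 81.33.

81.3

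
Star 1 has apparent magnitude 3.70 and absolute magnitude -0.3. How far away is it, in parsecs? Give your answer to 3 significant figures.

63.1 pc

m − M = 5 log₁₀(d/10 pc)
3.70 − (-0.3) = 4.00 = 5 log₁₀(d/10)
d = 10 × 10^(4.00/5) = 10 × 10^0.800 = 63.10 pc.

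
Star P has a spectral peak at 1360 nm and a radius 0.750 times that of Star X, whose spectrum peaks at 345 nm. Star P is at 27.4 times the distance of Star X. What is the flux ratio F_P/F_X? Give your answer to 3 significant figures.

Wien's law: T_P/T_X = λ_X/λ_P = 345/1360 = 0.2537.
L_P/L_X = (R_P/R_X)²(T_P/T_X)⁴ = (0.750)²(0.2537)⁴ = 0.002329.
F_P/F_X = (L_P/L_X)/(d_P/d_X)² = 0.002329/(27.4)² = 3.103×10^-6.

3.10×10^-6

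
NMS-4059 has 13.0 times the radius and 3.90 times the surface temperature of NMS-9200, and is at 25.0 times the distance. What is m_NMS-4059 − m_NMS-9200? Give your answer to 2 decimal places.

-4.49

L_NMS-4059/L_NMS-9200 = (13.0)²(3.90)⁴ = 3.910×10^4.
F_NMS-4059/F_NMS-9200 = (L_NMS-4059/L_NMS-9200)/(d_NMS-4059/d_NMS-9200)² = 3.910×10^4/625.0 = 62.56.
m_NMS-4059 − m_NMS-9200 = −2.5 log₁₀(62.56) = -4.49.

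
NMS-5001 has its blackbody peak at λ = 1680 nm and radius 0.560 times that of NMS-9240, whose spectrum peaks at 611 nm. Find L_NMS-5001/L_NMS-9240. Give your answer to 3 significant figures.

0.00549

Wien's law gives T ∝ 1/λ_max, so T_NMS-5001/T_NMS-9240 = λ_NMS-9240/λ_NMS-5001 = 611/1680 = 0.3637.
Then L ∝ R²T⁴ gives L_NMS-5001/L_NMS-9240 = (0.560)² × (0.3637)⁴ = 0.3136 × 0.01750 = 0.005487.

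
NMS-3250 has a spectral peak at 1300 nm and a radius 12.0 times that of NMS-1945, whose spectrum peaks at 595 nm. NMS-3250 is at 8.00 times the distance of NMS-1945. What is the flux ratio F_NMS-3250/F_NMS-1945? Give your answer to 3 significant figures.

0.0987

Wien's law: T_NMS-3250/T_NMS-1945 = λ_NMS-1945/λ_NMS-3250 = 595/1300 = 0.4577.
L_NMS-3250/L_NMS-1945 = (R_NMS-3250/R_NMS-1945)²(T_NMS-3250/T_NMS-1945)⁴ = (12.0)²(0.4577)⁴ = 6.319.
F_NMS-3250/F_NMS-1945 = (L_NMS-3250/L_NMS-1945)/(d_NMS-3250/d_NMS-1945)² = 6.319/(8.00)² = 0.09874.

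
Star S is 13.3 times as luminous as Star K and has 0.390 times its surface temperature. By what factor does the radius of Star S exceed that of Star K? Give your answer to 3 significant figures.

L ∝ R²T⁴ gives R ∝ √L / T², so
R_S/R_K = √(13.3) / (0.390)² = 3.647 / 0.1521 = 23.98.

24.0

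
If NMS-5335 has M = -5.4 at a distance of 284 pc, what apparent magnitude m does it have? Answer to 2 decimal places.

m = M + 5 log₁₀(d/10 pc) = -5.4 + 5 log₁₀(284/10)
  = -5.4 + 5 × 1.453 = -5.4 + 7.27 = 1.87.

1.87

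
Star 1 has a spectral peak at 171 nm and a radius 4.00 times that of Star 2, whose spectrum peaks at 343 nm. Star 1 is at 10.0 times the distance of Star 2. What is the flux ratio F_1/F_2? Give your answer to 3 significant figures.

Wien's law: T_1/T_2 = λ_2/λ_1 = 343/171 = 2.006.
L_1/L_2 = (R_1/R_2)²(T_1/T_2)⁴ = (4.00)²(2.006)⁴ = 259.0.
F_1/F_2 = (L_1/L_2)/(d_1/d_2)² = 259.0/(10.0)² = 2.590.

2.59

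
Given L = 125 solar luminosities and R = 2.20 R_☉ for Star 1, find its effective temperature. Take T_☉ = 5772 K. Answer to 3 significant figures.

T/T_☉ = (L/L_☉)^(1/4) / (R/R_☉)^(1/2)
T = 5772 × (125)^(1/4) / √(2.20) = 5772 × 3.344 / 1.483 = 1.301×10^4 K.

1.30×10^4 K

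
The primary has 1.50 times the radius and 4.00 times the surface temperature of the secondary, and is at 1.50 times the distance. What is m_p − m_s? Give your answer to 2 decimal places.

L_p/L_s = (1.50)²(4.00)⁴ = 576.0.
F_p/F_s = (L_p/L_s)/(d_p/d_s)² = 576.0/2.250 = 256.0.
m_p − m_s = −2.5 log₁₀(256.0) = -6.02.

-6.02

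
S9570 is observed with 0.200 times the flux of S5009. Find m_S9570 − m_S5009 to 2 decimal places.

m_S9570 − m_S5009 = −2.5 log₁₀(F_S9570/F_S5009) = −2.5 log₁₀(0.200) = −2.5 × (-0.699) = 1.747.

1.75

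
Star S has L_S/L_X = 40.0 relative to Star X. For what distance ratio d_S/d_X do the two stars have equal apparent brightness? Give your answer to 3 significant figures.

6.32

Equal flux requires L_S/d_S² = L_X/d_X², so d_S/d_X = √(L_S/L_X)
= √(40.0) = 6.325.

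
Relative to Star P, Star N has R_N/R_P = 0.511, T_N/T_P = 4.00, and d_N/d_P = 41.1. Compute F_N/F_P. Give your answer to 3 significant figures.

L_N/L_P = (R_N/R_P)²(T_N/T_P)⁴ = (0.511)² × (4.00)⁴ = 66.85.
F_N/F_P = (L_N/L_P)/(d_N/d_P)² = 66.85 / (41.1)² = 0.03957.

0.0396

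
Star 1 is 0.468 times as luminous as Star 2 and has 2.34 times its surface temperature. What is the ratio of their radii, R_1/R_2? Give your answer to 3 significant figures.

0.125

L ∝ R²T⁴ gives R ∝ √L / T², so
R_1/R_2 = √(0.468) / (2.34)² = 0.6841 / 5.476 = 0.1249.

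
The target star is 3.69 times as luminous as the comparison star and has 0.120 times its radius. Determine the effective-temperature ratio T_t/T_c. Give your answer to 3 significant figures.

4.00

L ∝ R²T⁴ gives T ∝ (L/R²)^(1/4), so
T_t/T_c = (3.69 / 0.120²)^(1/4) = (256.2)^(1/4) = 4.001.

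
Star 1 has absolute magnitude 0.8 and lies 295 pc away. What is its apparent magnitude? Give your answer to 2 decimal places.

m = M + 5 log₁₀(d/10 pc) = 0.8 + 5 log₁₀(295/10)
  = 0.8 + 5 × 1.470 = 0.8 + 7.35 = 8.15.

8.15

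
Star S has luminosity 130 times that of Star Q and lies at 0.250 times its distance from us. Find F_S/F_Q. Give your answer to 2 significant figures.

F = L/(4πd²), so F_S/F_Q = (L_S/L_Q) / (d_S/d_Q)²
= 130 / (0.250)² = 130 / 0.06250 = 2080.

2.1×10^3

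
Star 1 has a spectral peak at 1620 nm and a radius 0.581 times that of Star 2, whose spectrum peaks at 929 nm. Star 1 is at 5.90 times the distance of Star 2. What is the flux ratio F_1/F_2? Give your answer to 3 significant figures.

Wien's law: T_1/T_2 = λ_2/λ_1 = 929/1620 = 0.5735.
L_1/L_2 = (R_1/R_2)²(T_1/T_2)⁴ = (0.581)²(0.5735)⁴ = 0.03651.
F_1/F_2 = (L_1/L_2)/(d_1/d_2)² = 0.03651/(5.90)² = 0.001049.

0.00105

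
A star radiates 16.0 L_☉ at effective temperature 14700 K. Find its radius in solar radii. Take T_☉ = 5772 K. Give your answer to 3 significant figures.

R/R_☉ = √(L/L_☉) / (T/T_☉)² = √(16.0) / (2.547)²
       = 4.000 / 6.486 = 0.6167.

0.617 solar radii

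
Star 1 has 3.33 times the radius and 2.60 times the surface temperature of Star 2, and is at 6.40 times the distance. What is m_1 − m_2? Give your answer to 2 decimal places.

L_1/L_2 = (3.33)²(2.60)⁴ = 506.7.
F_1/F_2 = (L_1/L_2)/(d_1/d_2)² = 506.7/40.96 = 12.37.
m_1 − m_2 = −2.5 log₁₀(12.37) = -2.73.

-2.73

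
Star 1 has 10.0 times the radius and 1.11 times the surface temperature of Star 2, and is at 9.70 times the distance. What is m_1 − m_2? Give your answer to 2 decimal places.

L_1/L_2 = (10.0)²(1.11)⁴ = 151.8.
F_1/F_2 = (L_1/L_2)/(d_1/d_2)² = 151.8/94.09 = 1.613.
m_1 − m_2 = −2.5 log₁₀(1.613) = -0.52.

-0.52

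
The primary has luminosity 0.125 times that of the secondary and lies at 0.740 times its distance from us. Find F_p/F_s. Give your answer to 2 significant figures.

F = L/(4πd²), so F_p/F_s = (L_p/L_s) / (d_p/d_s)²
= 0.125 / (0.740)² = 0.125 / 0.5476 = 0.2283.

0.23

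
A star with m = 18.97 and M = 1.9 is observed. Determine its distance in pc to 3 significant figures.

2.59×10^4 pc

m − M = 5 log₁₀(d/10 pc)
18.97 − (1.9) = 17.07 = 5 log₁₀(d/10)
d = 10 × 10^(17.07/5) = 10 × 10^3.414 = 2.594×10^4 pc.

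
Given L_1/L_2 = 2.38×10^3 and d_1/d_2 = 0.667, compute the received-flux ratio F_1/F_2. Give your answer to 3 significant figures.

F = L/(4πd²), so F_1/F_2 = (L_1/L_2) / (d_1/d_2)²
= 2.38×10^3 / (0.667)² = 2.38×10^3 / 0.4449 = 5350.

5.35×10^3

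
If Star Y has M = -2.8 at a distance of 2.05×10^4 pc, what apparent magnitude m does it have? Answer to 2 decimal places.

13.76

m = M + 5 log₁₀(d/10 pc) = -2.8 + 5 log₁₀(2.05×10^4/10)
  = -2.8 + 5 × 3.312 = -2.8 + 16.56 = 13.76.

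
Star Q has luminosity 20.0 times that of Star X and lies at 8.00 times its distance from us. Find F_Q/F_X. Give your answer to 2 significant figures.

0.31

F = L/(4πd²), so F_Q/F_X = (L_Q/L_X) / (d_Q/d_X)²
= 20.0 / (8.00)² = 20.0 / 64.00 = 0.3125.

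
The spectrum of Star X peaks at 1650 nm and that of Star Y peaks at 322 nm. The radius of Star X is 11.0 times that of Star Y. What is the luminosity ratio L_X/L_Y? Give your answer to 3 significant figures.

0.175

Wien's law gives T ∝ 1/λ_max, so T_X/T_Y = λ_Y/λ_X = 322/1650 = 0.1952.
Then L ∝ R²T⁴ gives L_X/L_Y = (11.0)² × (0.1952)⁴ = 121.0 × 0.001450 = 0.1755.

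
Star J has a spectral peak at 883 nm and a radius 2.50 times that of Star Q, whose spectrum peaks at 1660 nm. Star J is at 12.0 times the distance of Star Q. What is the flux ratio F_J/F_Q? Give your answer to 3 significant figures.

Wien's law: T_J/T_Q = λ_Q/λ_J = 1660/883 = 1.880.
L_J/L_Q = (R_J/R_Q)²(T_J/T_Q)⁴ = (2.50)²(1.880)⁴ = 78.07.
F_J/F_Q = (L_J/L_Q)/(d_J/d_Q)² = 78.07/(12.0)² = 0.5421.

0.542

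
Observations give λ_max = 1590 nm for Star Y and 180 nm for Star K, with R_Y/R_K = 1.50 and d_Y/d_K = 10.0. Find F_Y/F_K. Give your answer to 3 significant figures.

3.70×10^-6

Wien's law: T_Y/T_K = λ_K/λ_Y = 180/1590 = 0.1132.
L_Y/L_K = (R_Y/R_K)²(T_Y/T_K)⁴ = (1.50)²(0.1132)⁴ = 3.696×10^-4.
F_Y/F_K = (L_Y/L_K)/(d_Y/d_K)² = 3.696×10^-4/(10.0)² = 3.696×10^-6.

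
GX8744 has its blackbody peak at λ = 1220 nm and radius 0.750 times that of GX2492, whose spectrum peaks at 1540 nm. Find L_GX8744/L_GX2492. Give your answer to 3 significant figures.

Wien's law gives T ∝ 1/λ_max, so T_GX8744/T_GX2492 = λ_GX2492/λ_GX8744 = 1540/1220 = 1.262.
Then L ∝ R²T⁴ gives L_GX8744/L_GX2492 = (0.750)² × (1.262)⁴ = 0.5625 × 2.539 = 1.428.

1.43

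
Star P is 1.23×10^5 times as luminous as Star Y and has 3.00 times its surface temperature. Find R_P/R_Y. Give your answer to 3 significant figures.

L ∝ R²T⁴ gives R ∝ √L / T², so
R_P/R_Y = √(1.23×10^5) / (3.00)² = 350.7 / 9.000 = 38.97.

39.0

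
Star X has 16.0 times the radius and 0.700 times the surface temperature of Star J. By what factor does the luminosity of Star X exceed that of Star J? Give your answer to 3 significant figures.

From the Stefan–Boltzmann law, L ∝ R²T⁴, so
L_X/L_J = (R_X/R_J)² (T_X/T_J)⁴ = (16.0)² × (0.700)⁴ = 256.0 × 0.2401 = 61.47.

61.5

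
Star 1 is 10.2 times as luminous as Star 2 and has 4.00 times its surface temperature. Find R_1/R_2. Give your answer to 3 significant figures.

L ∝ R²T⁴ gives R ∝ √L / T², so
R_1/R_2 = √(10.2) / (4.00)² = 3.194 / 16.00 = 0.1996.

0.200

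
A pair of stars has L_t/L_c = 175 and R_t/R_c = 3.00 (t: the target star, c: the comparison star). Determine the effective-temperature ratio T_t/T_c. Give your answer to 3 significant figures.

L ∝ R²T⁴ gives T ∝ (L/R²)^(1/4), so
T_t/T_c = (175 / 3.00²)^(1/4) = (19.44)^(1/4) = 2.100.

2.10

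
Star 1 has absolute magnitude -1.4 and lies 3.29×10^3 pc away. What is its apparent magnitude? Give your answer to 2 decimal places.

m = M + 5 log₁₀(d/10 pc) = -1.4 + 5 log₁₀(3.29×10^3/10)
  = -1.4 + 5 × 2.517 = -1.4 + 12.59 = 11.19.

11.19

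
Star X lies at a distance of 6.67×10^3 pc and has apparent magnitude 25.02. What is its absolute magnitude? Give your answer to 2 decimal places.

10.90

M = m − 5 log₁₀(d/10 pc) = 25.02 − 5 log₁₀(6.67×10^3/10)
  = 25.02 − 5 × 2.824 = 25.02 − 14.12 = 10.90.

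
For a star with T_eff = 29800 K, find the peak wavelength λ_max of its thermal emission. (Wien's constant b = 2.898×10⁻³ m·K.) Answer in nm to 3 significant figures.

λ_max = b/T = 2.898×10⁻³ / 29800 = 9.72×10^-8 m = 97.25 nm.

97.2 nm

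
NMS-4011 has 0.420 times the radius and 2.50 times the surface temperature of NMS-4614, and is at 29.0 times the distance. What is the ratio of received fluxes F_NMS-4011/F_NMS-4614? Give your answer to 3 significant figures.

0.00819

L_NMS-4011/L_NMS-4614 = (R_NMS-4011/R_NMS-4614)²(T_NMS-4011/T_NMS-4614)⁴ = (0.420)² × (2.50)⁴ = 6.891.
F_NMS-4011/F_NMS-4614 = (L_NMS-4011/L_NMS-4614)/(d_NMS-4011/d_NMS-4614)² = 6.891 / (29.0)² = 0.008193.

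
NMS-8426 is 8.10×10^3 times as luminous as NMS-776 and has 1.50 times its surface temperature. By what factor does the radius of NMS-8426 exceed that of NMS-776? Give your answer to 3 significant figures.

40.0

L ∝ R²T⁴ gives R ∝ √L / T², so
R_NMS-8426/R_NMS-776 = √(8.10×10^3) / (1.50)² = 90.00 / 2.250 = 40.00.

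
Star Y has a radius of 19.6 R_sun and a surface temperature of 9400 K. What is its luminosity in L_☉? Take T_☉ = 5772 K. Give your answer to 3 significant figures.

2.70×10^3 L_☉

L/L_☉ = (R/R_☉)² (T/T_☉)⁴ = (19.6)² × (9400/5772)⁴
       = 384.2 × (1.629)⁴ = 384.2 × 7.034 = 2702.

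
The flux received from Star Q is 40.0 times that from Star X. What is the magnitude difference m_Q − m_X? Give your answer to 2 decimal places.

m_Q − m_X = −2.5 log₁₀(F_Q/F_X) = −2.5 log₁₀(40.0) = −2.5 × (1.602) = -4.005.

-4.01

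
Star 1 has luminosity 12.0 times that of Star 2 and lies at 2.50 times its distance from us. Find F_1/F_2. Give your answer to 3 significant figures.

F = L/(4πd²), so F_1/F_2 = (L_1/L_2) / (d_1/d_2)²
= 12.0 / (2.50)² = 12.0 / 6.250 = 1.920.

1.92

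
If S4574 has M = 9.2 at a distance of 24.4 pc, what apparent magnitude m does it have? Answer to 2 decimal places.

m = M + 5 log₁₀(d/10 pc) = 9.2 + 5 log₁₀(24.4/10)
  = 9.2 + 5 × 0.387 = 9.2 + 1.94 = 11.14.

11.14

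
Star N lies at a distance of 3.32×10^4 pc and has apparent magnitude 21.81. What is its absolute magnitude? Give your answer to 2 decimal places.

4.20

M = m − 5 log₁₀(d/10 pc) = 21.81 − 5 log₁₀(3.32×10^4/10)
  = 21.81 − 5 × 3.521 = 21.81 − 17.61 = 4.20.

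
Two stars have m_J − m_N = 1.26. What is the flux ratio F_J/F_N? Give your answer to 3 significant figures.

F_J/F_N = 10^(−(m_J − m_N)/2.5) = 10^(-1.26/2.5) = 10^-0.504 = 0.3133.

0.313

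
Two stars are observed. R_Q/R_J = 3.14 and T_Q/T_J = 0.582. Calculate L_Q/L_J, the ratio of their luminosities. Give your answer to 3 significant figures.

From the Stefan–Boltzmann law, L ∝ R²T⁴, so
L_Q/L_J = (R_Q/R_J)² (T_Q/T_J)⁴ = (3.14)² × (0.582)⁴ = 9.860 × 0.1147 = 1.131.

1.13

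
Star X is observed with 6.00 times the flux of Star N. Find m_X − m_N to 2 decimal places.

m_X − m_N = −2.5 log₁₀(F_X/F_N) = −2.5 log₁₀(6.00) = −2.5 × (0.778) = -1.945.

-1.95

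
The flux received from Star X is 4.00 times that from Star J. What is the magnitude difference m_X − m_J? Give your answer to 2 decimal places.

-1.51

m_X − m_J = −2.5 log₁₀(F_X/F_J) = −2.5 log₁₀(4.00) = −2.5 × (0.602) = -1.505.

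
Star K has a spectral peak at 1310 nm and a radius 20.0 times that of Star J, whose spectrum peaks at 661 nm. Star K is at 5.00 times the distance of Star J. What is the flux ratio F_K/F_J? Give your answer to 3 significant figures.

Wien's law: T_K/T_J = λ_J/λ_K = 661/1310 = 0.5046.
L_K/L_J = (R_K/R_J)²(T_K/T_J)⁴ = (20.0)²(0.5046)⁴ = 25.93.
F_K/F_J = (L_K/L_J)/(d_K/d_J)² = 25.93/(5.00)² = 1.037.

1.04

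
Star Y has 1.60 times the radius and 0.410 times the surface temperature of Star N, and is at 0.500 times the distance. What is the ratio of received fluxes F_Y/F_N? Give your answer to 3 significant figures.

0.289

L_Y/L_N = (R_Y/R_N)²(T_Y/T_N)⁴ = (1.60)² × (0.410)⁴ = 0.07234.
F_Y/F_N = (L_Y/L_N)/(d_Y/d_N)² = 0.07234 / (0.500)² = 0.2894.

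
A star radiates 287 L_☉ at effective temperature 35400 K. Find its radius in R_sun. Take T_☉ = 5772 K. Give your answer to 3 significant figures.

R/R_☉ = √(L/L_☉) / (T/T_☉)² = √(287) / (6.133)²
       = 16.94 / 37.61 = 0.4504.

0.450 R_sun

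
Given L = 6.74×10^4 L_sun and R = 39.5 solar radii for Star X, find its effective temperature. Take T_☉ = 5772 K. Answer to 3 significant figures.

T/T_☉ = (L/L_☉)^(1/4) / (R/R_☉)^(1/2)
T = 5772 × (6.74×10^4)^(1/4) / √(39.5) = 5772 × 16.11 / 6.285 = 1.480×10^4 K.

1.48×10^4 K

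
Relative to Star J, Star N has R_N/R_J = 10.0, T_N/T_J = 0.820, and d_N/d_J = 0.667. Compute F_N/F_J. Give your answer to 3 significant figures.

L_N/L_J = (R_N/R_J)²(T_N/T_J)⁴ = (10.0)² × (0.820)⁴ = 45.21.
F_N/F_J = (L_N/L_J)/(d_N/d_J)² = 45.21 / (0.667)² = 101.6.

102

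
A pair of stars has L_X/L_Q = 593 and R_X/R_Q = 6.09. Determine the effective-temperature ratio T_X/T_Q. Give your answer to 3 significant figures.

2.00

L ∝ R²T⁴ gives T ∝ (L/R²)^(1/4), so
T_X/T_Q = (593 / 6.09²)^(1/4) = (15.99)^(1/4) = 2.000.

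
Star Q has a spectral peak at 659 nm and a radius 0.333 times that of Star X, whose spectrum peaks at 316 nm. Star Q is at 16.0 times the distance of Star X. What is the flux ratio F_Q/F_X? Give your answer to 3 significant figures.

Wien's law: T_Q/T_X = λ_X/λ_Q = 316/659 = 0.4795.
L_Q/L_X = (R_Q/R_X)²(T_Q/T_X)⁴ = (0.333)²(0.4795)⁴ = 0.005863.
F_Q/F_X = (L_Q/L_X)/(d_Q/d_X)² = 0.005863/(16.0)² = 2.290×10^-5.

2.29×10^-5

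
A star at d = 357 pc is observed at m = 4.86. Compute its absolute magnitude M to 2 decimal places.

M = m − 5 log₁₀(d/10 pc) = 4.86 − 5 log₁₀(357/10)
  = 4.86 − 5 × 1.553 = 4.86 − 7.76 = -2.90.

-2.90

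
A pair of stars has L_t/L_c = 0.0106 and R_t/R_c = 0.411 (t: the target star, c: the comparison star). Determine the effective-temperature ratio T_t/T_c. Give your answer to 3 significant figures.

0.501

L ∝ R²T⁴ gives T ∝ (L/R²)^(1/4), so
T_t/T_c = (0.0106 / 0.411²)^(1/4) = (0.06275)^(1/4) = 0.5005.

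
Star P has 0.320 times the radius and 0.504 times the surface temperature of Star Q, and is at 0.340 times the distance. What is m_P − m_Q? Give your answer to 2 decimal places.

3.11

L_P/L_Q = (0.320)²(0.504)⁴ = 0.006607.
F_P/F_Q = (L_P/L_Q)/(d_P/d_Q)² = 0.006607/0.1156 = 0.05716.
m_P − m_Q = −2.5 log₁₀(0.05716) = 3.11.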